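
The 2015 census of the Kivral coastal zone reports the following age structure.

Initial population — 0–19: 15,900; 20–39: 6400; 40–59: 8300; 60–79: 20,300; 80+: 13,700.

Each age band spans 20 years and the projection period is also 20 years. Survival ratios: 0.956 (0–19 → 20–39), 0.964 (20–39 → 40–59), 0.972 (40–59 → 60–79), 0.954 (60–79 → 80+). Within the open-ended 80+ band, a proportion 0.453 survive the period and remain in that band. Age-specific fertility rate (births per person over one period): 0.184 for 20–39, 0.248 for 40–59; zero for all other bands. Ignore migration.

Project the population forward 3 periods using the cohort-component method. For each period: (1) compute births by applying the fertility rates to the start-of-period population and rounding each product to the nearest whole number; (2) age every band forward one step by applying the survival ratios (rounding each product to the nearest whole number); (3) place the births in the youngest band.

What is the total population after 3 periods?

Let group 1 be 0–19 through group 5 = 80+.
After projecting period 1:
Births: 6400 × 0.184 = 1178 ; 8300 × 0.248 = 2058 ⇒ total 3236
Group 2: 15900 × 0.956 = 15200
Group 3: 6400 × 0.964 = 6170
Group 4: 8300 × 0.972 = 8068
Group 5: 20300 × 0.954 + 13700 × 0.453 = 19366 + 6206 = 25572
End of period: [3236, 15200, 6170, 8068, 25572]
After projecting period 2:
Births: 15200 × 0.184 = 2797 ; 6170 × 0.248 = 1530 ⇒ total 4327
Group 2: 3236 × 0.956 = 3094
Group 3: 15200 × 0.964 = 14653
Group 4: 6170 × 0.972 = 5997
Group 5: 8068 × 0.954 + 25572 × 0.453 = 7697 + 11584 = 19281
End of period: [4327, 3094, 14653, 5997, 19281]
After projecting period 3:
Births: 3094 × 0.184 = 569 ; 14653 × 0.248 = 3634 ⇒ total 4203
Group 2: 4327 × 0.956 = 4137
Group 3: 3094 × 0.964 = 2983
Group 4: 14653 × 0.972 = 14243
Group 5: 5997 × 0.954 + 19281 × 0.453 = 5721 + 8734 = 14455
End of period: [4203, 4137, 2983, 14243, 14455]
Total after period 3: 4203 + 4137 + 2983 + 14243 + 14455 = 40021

40021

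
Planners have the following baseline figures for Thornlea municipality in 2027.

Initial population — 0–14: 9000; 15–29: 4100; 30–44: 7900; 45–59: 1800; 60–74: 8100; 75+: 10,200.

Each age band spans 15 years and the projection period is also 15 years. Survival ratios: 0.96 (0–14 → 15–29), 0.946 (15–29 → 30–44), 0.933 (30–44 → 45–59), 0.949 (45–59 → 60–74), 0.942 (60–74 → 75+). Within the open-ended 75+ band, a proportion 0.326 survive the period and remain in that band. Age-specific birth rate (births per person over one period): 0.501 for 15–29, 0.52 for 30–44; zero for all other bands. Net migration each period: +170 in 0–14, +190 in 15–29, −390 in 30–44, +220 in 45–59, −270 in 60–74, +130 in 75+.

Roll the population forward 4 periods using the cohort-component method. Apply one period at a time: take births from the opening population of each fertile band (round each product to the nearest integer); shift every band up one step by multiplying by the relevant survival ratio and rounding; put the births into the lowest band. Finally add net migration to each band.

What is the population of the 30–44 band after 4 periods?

[period 1]
Births: 4100 × 0.501 = 2054  |  7900 × 0.52 = 4108 → total 6162
15–29: 9000 × 0.96 = 8640
30–44: 4100 × 0.946 = 3879
45–59: 7900 × 0.933 = 7371
60–74: 1800 × 0.949 = 1708
75+: 8100 × 0.942 + 10200 × 0.326 = 7630 + 3325 = 10955
Net migration: 0–14 + 170 → 6332; 15–29 + 190 → 8830; 30–44 − 390 → 3489; 45–59 + 220 → 7591; 60–74 − 270 → 1438; 75+ + 130 → 11085
Population now: 0–14=6332, 15–29=8830, 30–44=3489, 45–59=7591, 60–74=1438, 75+=11085
[period 2]
Births: 8830 × 0.501 = 4424  |  3489 × 0.52 = 1814 → total 6238
15–29: 6332 × 0.96 = 6079
30–44: 8830 × 0.946 = 8353
45–59: 3489 × 0.933 = 3255
60–74: 7591 × 0.949 = 7204
75+: 1438 × 0.942 + 11085 × 0.326 = 1355 + 3614 = 4969
Net migration: 0–14 + 170 → 6408; 15–29 + 190 → 6269; 30–44 − 390 → 7963; 45–59 + 220 → 3475; 60–74 − 270 → 6934; 75+ + 130 → 5099
Population now: 0–14=6408, 15–29=6269, 30–44=7963, 45–59=3475, 60–74=6934, 75+=5099
[period 3]
Births: 6269 × 0.501 = 3141  |  7963 × 0.52 = 4141 → total 7282
15–29: 6408 × 0.96 = 6152
30–44: 6269 × 0.946 = 5930
45–59: 7963 × 0.933 = 7429
60–74: 3475 × 0.949 = 3298
75+: 6934 × 0.942 + 5099 × 0.326 = 6532 + 1662 = 8194
Net migration: 0–14 + 170 → 7452; 15–29 + 190 → 6342; 30–44 − 390 → 5540; 45–59 + 220 → 7649; 60–74 − 270 → 3028; 75+ + 130 → 8324
Population now: 0–14=7452, 15–29=6342, 30–44=5540, 45–59=7649, 60–74=3028, 75+=8324
[period 4]
Births: 6342 × 0.501 = 3177  |  5540 × 0.52 = 2881 → total 6058
15–29: 7452 × 0.96 = 7154
30–44: 6342 × 0.946 = 6000
45–59: 5540 × 0.933 = 5169
60–74: 7649 × 0.949 = 7259
75+: 3028 × 0.942 + 8324 × 0.326 = 2852 + 2714 = 5566
Net migration: 0–14 + 170 → 6228; 15–29 + 190 → 7344; 30–44 − 390 → 5610; 45–59 + 220 → 5389; 60–74 − 270 → 6989; 75+ + 130 → 5696
Population now: 0–14=6228, 15–29=7344, 30–44=5610, 45–59=5389, 60–74=6989, 75+=5696

5610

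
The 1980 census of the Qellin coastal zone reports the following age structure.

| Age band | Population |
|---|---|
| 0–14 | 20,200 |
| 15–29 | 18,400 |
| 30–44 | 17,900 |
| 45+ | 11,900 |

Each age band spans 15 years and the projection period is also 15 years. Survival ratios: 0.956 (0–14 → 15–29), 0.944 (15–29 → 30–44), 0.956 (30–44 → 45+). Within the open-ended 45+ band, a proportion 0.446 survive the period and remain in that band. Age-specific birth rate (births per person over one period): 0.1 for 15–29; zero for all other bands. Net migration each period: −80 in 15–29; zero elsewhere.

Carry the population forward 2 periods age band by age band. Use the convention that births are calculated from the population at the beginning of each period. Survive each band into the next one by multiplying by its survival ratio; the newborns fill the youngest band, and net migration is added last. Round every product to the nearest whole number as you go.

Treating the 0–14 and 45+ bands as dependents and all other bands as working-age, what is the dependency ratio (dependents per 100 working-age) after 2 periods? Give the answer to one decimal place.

Let group 1 be 0–14 through group 4 = 45+.
Period 1:
Births: 18400 * 0.1 = 1840
Group 2: 20200 * 0.956 = 19311
Group 3: 18400 * 0.944 = 17370
Group 4: 17900 * 0.956 + 11900 * 0.446 = 17112 + 5307 = 22419
Net migration: Group 2 − 80 → 19231
End of period: [1840, 19231, 17370, 22419]
Period 2:
Births: 19231 * 0.1 = 1923
Group 2: 1840 * 0.956 = 1759
Group 3: 19231 * 0.944 = 18154
Group 4: 17370 * 0.956 + 22419 * 0.446 = 16606 + 9999 = 26605
Net migration: Group 2 − 80 → 1679
End of period: [1923, 1679, 18154, 26605]
Dependents (band 0–14 + band 45+) = 1923 + 26605 = 28528; working-age = 19833; ratio = 28528/19833 × 100 = 143.8

143.8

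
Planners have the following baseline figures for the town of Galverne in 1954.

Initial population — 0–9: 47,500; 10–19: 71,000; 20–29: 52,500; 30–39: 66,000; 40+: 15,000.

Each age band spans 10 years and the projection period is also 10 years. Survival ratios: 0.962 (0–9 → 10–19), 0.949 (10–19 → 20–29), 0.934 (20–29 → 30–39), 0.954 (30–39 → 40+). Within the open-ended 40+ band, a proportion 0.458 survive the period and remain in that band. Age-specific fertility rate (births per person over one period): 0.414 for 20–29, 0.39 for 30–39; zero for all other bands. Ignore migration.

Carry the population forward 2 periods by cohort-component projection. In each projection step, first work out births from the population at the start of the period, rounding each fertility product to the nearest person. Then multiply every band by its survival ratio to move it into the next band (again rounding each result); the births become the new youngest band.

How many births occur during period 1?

47475

Call the groups 1 to 5, youngest first.
[period 1]
Births: 52500 × 0.414 = 21735 ; 66000 × 0.39 = 25740 ⇒ total 47475
Group 2: 47500 × 0.962 = 45695
Group 3: 71000 × 0.949 = 67379
Group 4: 52500 × 0.934 = 49035
Group 5: 66000 × 0.954 + 15000 × 0.458 = 62964 + 6870 = 69834
→ [47475, 45695, 67379, 49035, 69834]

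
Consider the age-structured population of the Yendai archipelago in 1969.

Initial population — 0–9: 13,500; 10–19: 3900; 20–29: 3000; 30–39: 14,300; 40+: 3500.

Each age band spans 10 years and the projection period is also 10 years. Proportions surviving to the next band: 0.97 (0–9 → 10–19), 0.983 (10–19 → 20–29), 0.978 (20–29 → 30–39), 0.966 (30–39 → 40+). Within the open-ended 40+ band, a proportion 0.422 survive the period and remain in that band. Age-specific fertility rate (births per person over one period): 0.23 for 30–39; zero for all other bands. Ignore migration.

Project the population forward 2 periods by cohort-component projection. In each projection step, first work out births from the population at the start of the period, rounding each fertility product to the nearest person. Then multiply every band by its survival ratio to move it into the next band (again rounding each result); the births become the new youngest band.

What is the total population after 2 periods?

Period 1.
Births: 14300 * 0.23 = 3289
10–19: 13500 * 0.97 = 13095
20–29: 3900 * 0.983 = 3834
30–39: 3000 * 0.978 = 2934
40+: 14300 * 0.966 + 3500 * 0.422 = 13814 + 1477 = 15291
→ [3289, 13095, 3834, 2934, 15291]
Period 2.
Births: 2934 * 0.23 = 675
10–19: 3289 * 0.97 = 3190
20–29: 13095 * 0.983 = 12872
30–39: 3834 * 0.978 = 3750
40+: 2934 * 0.966 + 15291 * 0.422 = 2834 + 6453 = 9287
→ [675, 3190, 12872, 3750, 9287]
Total after period 2: 675 + 3190 + 12872 + 3750 + 9287 = 29774

29774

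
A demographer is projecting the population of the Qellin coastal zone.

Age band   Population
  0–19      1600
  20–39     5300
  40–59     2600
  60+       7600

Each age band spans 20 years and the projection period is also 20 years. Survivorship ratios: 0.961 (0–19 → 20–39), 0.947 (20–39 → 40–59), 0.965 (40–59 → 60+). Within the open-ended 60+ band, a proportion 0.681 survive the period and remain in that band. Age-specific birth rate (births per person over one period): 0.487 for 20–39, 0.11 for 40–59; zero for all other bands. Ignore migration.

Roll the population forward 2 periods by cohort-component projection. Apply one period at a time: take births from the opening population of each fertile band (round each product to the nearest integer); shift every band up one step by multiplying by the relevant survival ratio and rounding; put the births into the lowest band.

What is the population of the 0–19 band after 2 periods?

1301

Period 1.
Births: 5300 × 0.487 = 2581, 2600 × 0.11 = 286 — total 2867
20–39: 1600 × 0.961 = 1538
40–59: 5300 × 0.947 = 5019
60+: 2600 × 0.965 + 7600 × 0.681 = 2509 + 5176 = 7685
→ [2867, 1538, 5019, 7685]
Period 2.
Births: 1538 × 0.487 = 749, 5019 × 0.11 = 552 — total 1301
20–39: 2867 × 0.961 = 2755
40–59: 1538 × 0.947 = 1456
60+: 5019 × 0.965 + 7685 × 0.681 = 4843 + 5233 = 10076
→ [1301, 2755, 1456, 10076]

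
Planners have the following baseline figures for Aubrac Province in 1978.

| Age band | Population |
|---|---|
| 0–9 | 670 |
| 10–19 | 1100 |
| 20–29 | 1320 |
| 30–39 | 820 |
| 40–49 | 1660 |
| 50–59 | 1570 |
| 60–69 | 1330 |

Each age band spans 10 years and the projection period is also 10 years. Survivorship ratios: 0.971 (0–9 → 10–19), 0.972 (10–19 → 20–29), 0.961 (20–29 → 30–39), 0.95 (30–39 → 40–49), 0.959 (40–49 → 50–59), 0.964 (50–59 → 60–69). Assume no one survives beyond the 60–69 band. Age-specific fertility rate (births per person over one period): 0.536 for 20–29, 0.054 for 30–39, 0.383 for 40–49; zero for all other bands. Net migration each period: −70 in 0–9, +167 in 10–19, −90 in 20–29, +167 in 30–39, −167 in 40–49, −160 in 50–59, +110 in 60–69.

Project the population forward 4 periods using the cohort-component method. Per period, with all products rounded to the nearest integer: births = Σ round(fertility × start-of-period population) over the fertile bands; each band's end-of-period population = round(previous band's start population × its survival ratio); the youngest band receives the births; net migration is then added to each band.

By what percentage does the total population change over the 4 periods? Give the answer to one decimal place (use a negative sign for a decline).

-22.0

(Groups numbered youngest = 1 to oldest = 7.)
After projecting period 1:
Births: 1320 × 0.536 = 708 ; 820 × 0.054 = 44 ; 1660 × 0.383 = 636 ⇒ total 1388
Group 2: 670 × 0.971 = 651
Group 3: 1100 × 0.972 = 1069
Group 4: 1320 × 0.961 = 1269
Group 5: 820 × 0.95 = 779
Group 6: 1660 × 0.959 = 1592
Group 7: 1570 × 0.964 = 1513
Net migration: Group 1 − 70 → 1318; Group 2 + 167 → 818; Group 3 − 90 → 979; Group 4 + 167 → 1436; Group 5 − 167 → 612; Group 6 − 160 → 1432; Group 7 + 110 → 1623
Population now: 0–9=1318, 10–19=818, 20–29=979, 30–39=1436, 40–49=612, 50–59=1432, 60–69=1623
After projecting period 2:
Births: 979 × 0.536 = 525 ; 1436 × 0.054 = 78 ; 612 × 0.383 = 234 ⇒ total 837
Group 2: 1318 × 0.971 = 1280
Group 3: 818 × 0.972 = 795
Group 4: 979 × 0.961 = 941
Group 5: 1436 × 0.95 = 1364
Group 6: 612 × 0.959 = 587
Group 7: 1432 × 0.964 = 1380
Net migration: Group 1 − 70 → 767; Group 2 + 167 → 1447; Group 3 − 90 → 705; Group 4 + 167 → 1108; Group 5 − 167 → 1197; Group 6 − 160 → 427; Group 7 + 110 → 1490
Population now: 0–9=767, 10–19=1447, 20–29=705, 30–39=1108, 40–49=1197, 50–59=427, 60–69=1490
After projecting period 3:
Births: 705 × 0.536 = 378 ; 1108 × 0.054 = 60 ; 1197 × 0.383 = 458 ⇒ total 896
Group 2: 767 × 0.971 = 745
Group 3: 1447 × 0.972 = 1406
Group 4: 705 × 0.961 = 678
Group 5: 1108 × 0.95 = 1053
Group 6: 1197 × 0.959 = 1148
Group 7: 427 × 0.964 = 412
Net migration: Group 1 − 70 → 826; Group 2 + 167 → 912; Group 3 − 90 → 1316; Group 4 + 167 → 845; Group 5 − 167 → 886; Group 6 − 160 → 988; Group 7 + 110 → 522
Population now: 0–9=826, 10–19=912, 20–29=1316, 30–39=845, 40–49=886, 50–59=988, 60–69=522
After projecting period 4:
Births: 1316 × 0.536 = 705 ; 845 × 0.054 = 46 ; 886 × 0.383 = 339 ⇒ total 1090
Group 2: 826 × 0.971 = 802
Group 3: 912 × 0.972 = 886
Group 4: 1316 × 0.961 = 1265
Group 5: 845 × 0.95 = 803
Group 6: 886 × 0.959 = 850
Group 7: 988 × 0.964 = 952
Net migration: Group 1 − 70 → 1020; Group 2 + 167 → 969; Group 3 − 90 → 796; Group 4 + 167 → 1432; Group 5 − 167 → 636; Group 6 − 160 → 690; Group 7 + 110 → 1062
Population now: 0–9=1020, 10–19=969, 20–29=796, 30–39=1432, 40–49=636, 50–59=690, 60–69=1062
Total: 8470 → 6605; change = -1865; percentage change = -22.0%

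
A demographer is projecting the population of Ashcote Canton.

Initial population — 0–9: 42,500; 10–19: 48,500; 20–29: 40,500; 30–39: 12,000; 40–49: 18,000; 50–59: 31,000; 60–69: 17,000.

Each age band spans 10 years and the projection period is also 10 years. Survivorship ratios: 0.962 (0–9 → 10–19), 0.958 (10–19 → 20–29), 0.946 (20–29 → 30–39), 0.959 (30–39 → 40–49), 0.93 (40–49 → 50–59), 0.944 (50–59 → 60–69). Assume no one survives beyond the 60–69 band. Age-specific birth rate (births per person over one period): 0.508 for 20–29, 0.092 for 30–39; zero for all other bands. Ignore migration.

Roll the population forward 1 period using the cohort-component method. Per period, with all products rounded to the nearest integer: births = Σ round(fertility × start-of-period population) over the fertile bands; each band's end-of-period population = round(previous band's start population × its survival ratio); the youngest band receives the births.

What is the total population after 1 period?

204851

Call the bands 1 to 7, youngest first.
[period 1]
Births: 40500 × 0.508 = 20574, 12000 × 0.092 = 1104 ⇒ total 21678
Band 2: 42500 × 0.962 = 40885
Band 3: 48500 × 0.958 = 46463
Band 4: 40500 × 0.946 = 38313
Band 5: 12000 × 0.959 = 11508
Band 6: 18000 × 0.93 = 16740
Band 7: 31000 × 0.944 = 29264
Population now: 0–9=21678, 10–19=40885, 20–29=46463, 30–39=38313, 40–49=11508, 50–59=16740, 60–69=29264
Total after period 1: 21678 + 40885 + 46463 + 38313 + 11508 + 16740 + 29264 = 204851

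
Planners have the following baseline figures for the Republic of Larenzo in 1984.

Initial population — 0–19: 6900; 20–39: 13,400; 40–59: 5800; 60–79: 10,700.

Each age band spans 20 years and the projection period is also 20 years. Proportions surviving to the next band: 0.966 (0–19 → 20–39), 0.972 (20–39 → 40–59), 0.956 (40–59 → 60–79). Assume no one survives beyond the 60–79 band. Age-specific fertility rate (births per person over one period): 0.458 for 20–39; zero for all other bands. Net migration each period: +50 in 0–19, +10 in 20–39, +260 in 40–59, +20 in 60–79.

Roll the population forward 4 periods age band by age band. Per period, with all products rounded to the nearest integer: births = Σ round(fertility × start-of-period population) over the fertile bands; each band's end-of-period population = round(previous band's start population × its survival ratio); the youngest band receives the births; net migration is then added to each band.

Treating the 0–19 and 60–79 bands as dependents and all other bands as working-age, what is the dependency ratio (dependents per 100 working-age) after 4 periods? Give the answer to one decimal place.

123.2

Numbering the groups 1..4 from youngest to oldest:
After projecting period 1:
Births: 13400 * 0.458 = 6137
Group 2: 6900 * 0.966 = 6665
Group 3: 13400 * 0.972 = 13025
Group 4: 5800 * 0.956 = 5545
Net migration: Group 1 + 50 → 6187; Group 2 + 10 → 6675; Group 3 + 260 → 13285; Group 4 + 20 → 5565
Population now: 0–19=6187, 20–39=6675, 40–59=13285, 60–79=5565
After projecting period 2:
Births: 6675 * 0.458 = 3057
Group 2: 6187 * 0.966 = 5977
Group 3: 6675 * 0.972 = 6488
Group 4: 13285 * 0.956 = 12700
Net migration: Group 1 + 50 → 3107; Group 2 + 10 → 5987; Group 3 + 260 → 6748; Group 4 + 20 → 12720
Population now: 0–19=3107, 20–39=5987, 40–59=6748, 60–79=12720
After projecting period 3:
Births: 5987 * 0.458 = 2742
Group 2: 3107 * 0.966 = 3001
Group 3: 5987 * 0.972 = 5819
Group 4: 6748 * 0.956 = 6451
Net migration: Group 1 + 50 → 2792; Group 2 + 10 → 3011; Group 3 + 260 → 6079; Group 4 + 20 → 6471
Population now: 0–19=2792, 20–39=3011, 40–59=6079, 60–79=6471
After projecting period 4:
Births: 3011 * 0.458 = 1379
Group 2: 2792 * 0.966 = 2697
Group 3: 3011 * 0.972 = 2927
Group 4: 6079 * 0.956 = 5812
Net migration: Group 1 + 50 → 1429; Group 2 + 10 → 2707; Group 3 + 260 → 3187; Group 4 + 20 → 5832
Population now: 0–19=1429, 20–39=2707, 40–59=3187, 60–79=5832
Dependents (band 0–19 + band 60–79) = 1429 + 5832 = 7261; working-age = 5894; ratio = 7261/5894 × 100 = 123.2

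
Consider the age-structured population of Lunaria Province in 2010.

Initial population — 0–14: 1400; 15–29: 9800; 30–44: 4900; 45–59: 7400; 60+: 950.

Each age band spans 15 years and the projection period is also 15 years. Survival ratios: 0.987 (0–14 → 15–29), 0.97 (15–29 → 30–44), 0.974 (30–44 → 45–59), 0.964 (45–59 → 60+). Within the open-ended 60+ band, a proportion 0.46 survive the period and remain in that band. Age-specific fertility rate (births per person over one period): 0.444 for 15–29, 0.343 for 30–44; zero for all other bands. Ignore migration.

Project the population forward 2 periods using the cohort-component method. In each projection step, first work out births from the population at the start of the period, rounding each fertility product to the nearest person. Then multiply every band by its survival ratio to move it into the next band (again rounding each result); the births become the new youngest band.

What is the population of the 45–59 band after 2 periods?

(Bands numbered youngest = 1 to oldest = 5.)
After projecting period 1:
Births: 9800 × 0.444 = 4351 ; 4900 × 0.343 = 1681 — total 6032
Band 2: 1400 × 0.987 = 1382
Band 3: 9800 × 0.97 = 9506
Band 4: 4900 × 0.974 = 4773
Band 5: 7400 × 0.964 + 950 × 0.46 = 7134 + 437 = 7571
Giving 6032 / 1382 / 9506 / 4773 / 7571.
After projecting period 2:
Births: 1382 × 0.444 = 614 ; 9506 × 0.343 = 3261 — total 3875
Band 2: 6032 × 0.987 = 5954
Band 3: 1382 × 0.97 = 1341
Band 4: 9506 × 0.974 = 9259
Band 5: 4773 × 0.964 + 7571 × 0.46 = 4601 + 3483 = 8084
Giving 3875 / 5954 / 1341 / 9259 / 8084.

9259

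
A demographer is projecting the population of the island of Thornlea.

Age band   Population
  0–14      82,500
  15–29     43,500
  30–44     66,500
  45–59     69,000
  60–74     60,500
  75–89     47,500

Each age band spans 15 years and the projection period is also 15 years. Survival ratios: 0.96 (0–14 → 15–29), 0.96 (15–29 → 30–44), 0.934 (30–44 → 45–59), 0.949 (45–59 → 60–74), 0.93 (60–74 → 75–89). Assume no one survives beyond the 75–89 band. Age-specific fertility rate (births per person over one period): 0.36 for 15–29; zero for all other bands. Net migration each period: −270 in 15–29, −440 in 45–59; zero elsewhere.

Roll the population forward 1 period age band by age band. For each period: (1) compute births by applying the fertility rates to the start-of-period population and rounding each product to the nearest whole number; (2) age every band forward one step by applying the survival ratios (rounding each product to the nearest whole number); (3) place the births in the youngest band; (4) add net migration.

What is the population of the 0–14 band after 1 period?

Let group 1 be 0–14 through group 6 = 75–89.
[period 1]
Births: 43500 * 0.36 = 15660
Group 2: 82500 * 0.96 = 79200
Group 3: 43500 * 0.96 = 41760
Group 4: 66500 * 0.934 = 62111
Group 5: 69000 * 0.949 = 65481
Group 6: 60500 * 0.93 = 56265
Net migration: Group 2 − 270 → 78930; Group 4 − 440 → 61671
→ [15660, 78930, 41760, 61671, 65481, 56265]

15660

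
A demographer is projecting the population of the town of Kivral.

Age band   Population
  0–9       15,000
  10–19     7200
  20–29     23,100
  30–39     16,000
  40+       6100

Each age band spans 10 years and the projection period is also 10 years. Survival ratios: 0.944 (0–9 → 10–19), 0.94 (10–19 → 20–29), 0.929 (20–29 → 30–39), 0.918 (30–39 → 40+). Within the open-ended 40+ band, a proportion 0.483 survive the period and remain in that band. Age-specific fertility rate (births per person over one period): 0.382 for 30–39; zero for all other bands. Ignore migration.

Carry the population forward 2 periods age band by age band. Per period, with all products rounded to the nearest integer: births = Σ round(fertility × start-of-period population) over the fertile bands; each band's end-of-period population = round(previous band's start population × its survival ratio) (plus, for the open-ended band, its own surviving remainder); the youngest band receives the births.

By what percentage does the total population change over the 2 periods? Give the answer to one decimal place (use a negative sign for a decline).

Period 1.
Births: 16000 × 0.382 = 6112
10–19: 15000 × 0.944 = 14160
20–29: 7200 × 0.94 = 6768
30–39: 23100 × 0.929 = 21460
40+: 16000 × 0.918 + 6100 × 0.483 = 14688 + 2946 = 17634
End of period: [6112, 14160, 6768, 21460, 17634]
Period 2.
Births: 21460 × 0.382 = 8198
10–19: 6112 × 0.944 = 5770
20–29: 14160 × 0.94 = 13310
30–39: 6768 × 0.929 = 6287
40+: 21460 × 0.918 + 17634 × 0.483 = 19700 + 8517 = 28217
End of period: [8198, 5770, 13310, 6287, 28217]
Total: 67400 → 61782; change = -5618; percentage change = -8.3%

-8.3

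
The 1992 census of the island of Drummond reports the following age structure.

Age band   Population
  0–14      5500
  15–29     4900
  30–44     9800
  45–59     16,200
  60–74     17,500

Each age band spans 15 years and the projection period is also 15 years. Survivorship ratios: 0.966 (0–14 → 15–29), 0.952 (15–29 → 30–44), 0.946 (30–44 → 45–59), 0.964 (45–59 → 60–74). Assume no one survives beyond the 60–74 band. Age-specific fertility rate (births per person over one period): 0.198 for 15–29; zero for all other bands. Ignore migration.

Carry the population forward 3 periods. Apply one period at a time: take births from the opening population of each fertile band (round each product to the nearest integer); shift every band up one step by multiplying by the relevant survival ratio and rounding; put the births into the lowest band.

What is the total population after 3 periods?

11133

— Period 1 —
Births: 4900 × 0.198 = 970
15–29: 5500 × 0.966 = 5313
30–44: 4900 × 0.952 = 4665
45–59: 9800 × 0.946 = 9271
60–74: 16200 × 0.964 = 15617
Giving 970 / 5313 / 4665 / 9271 / 15617.
— Period 2 —
Births: 5313 × 0.198 = 1052
15–29: 970 × 0.966 = 937
30–44: 5313 × 0.952 = 5058
45–59: 4665 × 0.946 = 4413
60–74: 9271 × 0.964 = 8937
Giving 1052 / 937 / 5058 / 4413 / 8937.
— Period 3 —
Births: 937 × 0.198 = 186
15–29: 1052 × 0.966 = 1016
30–44: 937 × 0.952 = 892
45–59: 5058 × 0.946 = 4785
60–74: 4413 × 0.964 = 4254
Giving 186 / 1016 / 892 / 4785 / 4254.
Total after period 3: 186 + 1016 + 892 + 4785 + 4254 = 11133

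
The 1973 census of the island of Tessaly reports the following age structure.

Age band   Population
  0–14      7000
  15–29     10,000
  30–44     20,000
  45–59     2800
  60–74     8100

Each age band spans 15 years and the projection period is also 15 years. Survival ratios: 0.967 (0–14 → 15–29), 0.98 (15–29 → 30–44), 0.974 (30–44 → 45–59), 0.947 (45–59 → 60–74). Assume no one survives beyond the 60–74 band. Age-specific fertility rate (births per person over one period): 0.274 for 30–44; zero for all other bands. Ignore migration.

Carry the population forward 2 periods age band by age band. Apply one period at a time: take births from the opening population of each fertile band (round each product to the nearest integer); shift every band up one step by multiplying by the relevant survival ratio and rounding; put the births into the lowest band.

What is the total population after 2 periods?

[period 1]
Births: 20000 × 0.274 = 5480
15–29: 7000 × 0.967 = 6769
30–44: 10000 × 0.98 = 9800
45–59: 20000 × 0.974 = 19480
60–74: 2800 × 0.947 = 2652
→ [5480, 6769, 9800, 19480, 2652]
[period 2]
Births: 9800 × 0.274 = 2685
15–29: 5480 × 0.967 = 5299
30–44: 6769 × 0.98 = 6634
45–59: 9800 × 0.974 = 9545
60–74: 19480 × 0.947 = 18448
→ [2685, 5299, 6634, 9545, 18448]
Total after period 2: 2685 + 5299 + 6634 + 9545 + 18448 = 42611

42611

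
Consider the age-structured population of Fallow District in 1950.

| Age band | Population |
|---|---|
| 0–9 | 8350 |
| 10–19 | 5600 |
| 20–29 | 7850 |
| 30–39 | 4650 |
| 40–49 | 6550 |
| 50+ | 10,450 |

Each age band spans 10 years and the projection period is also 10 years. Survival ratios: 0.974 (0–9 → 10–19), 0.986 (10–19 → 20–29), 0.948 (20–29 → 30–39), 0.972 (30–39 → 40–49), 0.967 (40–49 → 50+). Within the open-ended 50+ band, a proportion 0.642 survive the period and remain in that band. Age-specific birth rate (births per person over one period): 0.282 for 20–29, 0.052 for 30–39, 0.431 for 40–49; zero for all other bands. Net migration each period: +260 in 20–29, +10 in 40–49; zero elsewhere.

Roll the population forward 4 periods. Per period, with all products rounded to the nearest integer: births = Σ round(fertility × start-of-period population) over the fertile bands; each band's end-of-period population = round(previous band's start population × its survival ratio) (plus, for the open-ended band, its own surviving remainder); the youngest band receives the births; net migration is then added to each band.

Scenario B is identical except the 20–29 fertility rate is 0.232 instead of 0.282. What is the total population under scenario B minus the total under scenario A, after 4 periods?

-1396

Numbering the groups 1..6 from youngest to oldest:
[period 1]
Births: 7850 * 0.282 = 2214  |  4650 * 0.052 = 242  |  6550 * 0.431 = 2823 — total 5279
Group 2: 8350 * 0.974 = 8133
Group 3: 5600 * 0.986 = 5522
Group 4: 7850 * 0.948 = 7442
Group 5: 4650 * 0.972 = 4520
Group 6: 6550 * 0.967 + 10450 * 0.642 = 6334 + 6709 = 13043
Net migration: Group 3 + 260 → 5782; Group 5 + 10 → 4530
Giving 5279 / 8133 / 5782 / 7442 / 4530 / 13043.
[period 2]
Births: 5782 * 0.282 = 1631  |  7442 * 0.052 = 387  |  4530 * 0.431 = 1952 — total 3970
Group 2: 5279 * 0.974 = 5142
Group 3: 8133 * 0.986 = 8019
Group 4: 5782 * 0.948 = 5481
Group 5: 7442 * 0.972 = 7234
Group 6: 4530 * 0.967 + 13043 * 0.642 = 4381 + 8374 = 12755
Net migration: Group 3 + 260 → 8279; Group 5 + 10 → 7244
Giving 3970 / 5142 / 8279 / 5481 / 7244 / 12755.
[period 3]
Births: 8279 * 0.282 = 2335  |  5481 * 0.052 = 285  |  7244 * 0.431 = 3122 — total 5742
Group 2: 3970 * 0.974 = 3867
Group 3: 5142 * 0.986 = 5070
Group 4: 8279 * 0.948 = 7848
Group 5: 5481 * 0.972 = 5328
Group 6: 7244 * 0.967 + 12755 * 0.642 = 7005 + 8189 = 15194
Net migration: Group 3 + 260 → 5330; Group 5 + 10 → 5338
Giving 5742 / 3867 / 5330 / 7848 / 5338 / 15194.
[period 4]
Births: 5330 * 0.282 = 1503  |  7848 * 0.052 = 408  |  5338 * 0.431 = 2301 — total 4212
Group 2: 5742 * 0.974 = 5593
Group 3: 3867 * 0.986 = 3813
Group 4: 5330 * 0.948 = 5053
Group 5: 7848 * 0.972 = 7628
Group 6: 5338 * 0.967 + 15194 * 0.642 = 5162 + 9755 = 14917
Net migration: Group 3 + 260 → 4073; Group 5 + 10 → 7638
Giving 4212 / 5593 / 4073 / 5053 / 7638 / 14917.
Scenario A total after 4 periods: 41486
Scenario B projection —
[period 1]
Births: 7850 * 0.232 = 1821  |  4650 * 0.052 = 242  |  6550 * 0.431 = 2823 — total 4886
Group 2: 8350 * 0.974 = 8133
Group 3: 5600 * 0.986 = 5522
Group 4: 7850 * 0.948 = 7442
Group 5: 4650 * 0.972 = 4520
Group 6: 6550 * 0.967 + 10450 * 0.642 = 6334 + 6709 = 13043
Net migration: Group 3 + 260 → 5782; Group 5 + 10 → 4530
Giving 4886 / 8133 / 5782 / 7442 / 4530 / 13043.
[period 2]
Births: 5782 * 0.232 = 1341  |  7442 * 0.052 = 387  |  4530 * 0.431 = 1952 — total 3680
Group 2: 4886 * 0.974 = 4759
Group 3: 8133 * 0.986 = 8019
Group 4: 5782 * 0.948 = 5481
Group 5: 7442 * 0.972 = 7234
Group 6: 4530 * 0.967 + 13043 * 0.642 = 4381 + 8374 = 12755
Net migration: Group 3 + 260 → 8279; Group 5 + 10 → 7244
Giving 3680 / 4759 / 8279 / 5481 / 7244 / 12755.
[period 3]
Births: 8279 * 0.232 = 1921  |  5481 * 0.052 = 285  |  7244 * 0.431 = 3122 — total 5328
Group 2: 3680 * 0.974 = 3584
Group 3: 4759 * 0.986 = 4692
Group 4: 8279 * 0.948 = 7848
Group 5: 5481 * 0.972 = 5328
Group 6: 7244 * 0.967 + 12755 * 0.642 = 7005 + 8189 = 15194
Net migration: Group 3 + 260 → 4952; Group 5 + 10 → 5338
Giving 5328 / 3584 / 4952 / 7848 / 5338 / 15194.
[period 4]
Births: 4952 * 0.232 = 1149  |  7848 * 0.052 = 408  |  5338 * 0.431 = 2301 — total 3858
Group 2: 5328 * 0.974 = 5189
Group 3: 3584 * 0.986 = 3534
Group 4: 4952 * 0.948 = 4694
Group 5: 7848 * 0.972 = 7628
Group 6: 5338 * 0.967 + 15194 * 0.642 = 5162 + 9755 = 14917
Net migration: Group 3 + 260 → 3794; Group 5 + 10 → 7638
Giving 3858 / 5189 / 3794 / 4694 / 7638 / 14917.
Scenario B total after 4 periods: 40090
Difference B − A = 40090 − 41486 = -1396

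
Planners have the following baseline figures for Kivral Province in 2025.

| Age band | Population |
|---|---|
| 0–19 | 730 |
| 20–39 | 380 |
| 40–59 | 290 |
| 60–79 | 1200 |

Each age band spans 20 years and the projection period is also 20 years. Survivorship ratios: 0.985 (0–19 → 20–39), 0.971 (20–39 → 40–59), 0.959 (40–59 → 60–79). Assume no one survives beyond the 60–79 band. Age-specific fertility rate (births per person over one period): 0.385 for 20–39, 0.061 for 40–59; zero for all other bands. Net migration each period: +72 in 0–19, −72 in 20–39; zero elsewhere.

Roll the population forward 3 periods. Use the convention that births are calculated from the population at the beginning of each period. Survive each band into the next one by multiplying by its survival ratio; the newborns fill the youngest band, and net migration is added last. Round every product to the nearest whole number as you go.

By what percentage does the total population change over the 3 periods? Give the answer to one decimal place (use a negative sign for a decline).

-54.0

(Groups numbered youngest = 1 to oldest = 4.)
[period 1]
Births: 380 * 0.385 = 146 ; 290 * 0.061 = 18 — total 164
Group 2: 730 * 0.985 = 719
Group 3: 380 * 0.971 = 369
Group 4: 290 * 0.959 = 278
Net migration: Group 1 + 72 → 236; Group 2 − 72 → 647
→ [236, 647, 369, 278]
[period 2]
Births: 647 * 0.385 = 249 ; 369 * 0.061 = 23 — total 272
Group 2: 236 * 0.985 = 232
Group 3: 647 * 0.971 = 628
Group 4: 369 * 0.959 = 354
Net migration: Group 1 + 72 → 344; Group 2 − 72 → 160
→ [344, 160, 628, 354]
[period 3]
Births: 160 * 0.385 = 62 ; 628 * 0.061 = 38 — total 100
Group 2: 344 * 0.985 = 339
Group 3: 160 * 0.971 = 155
Group 4: 628 * 0.959 = 602
Net migration: Group 1 + 72 → 172; Group 2 − 72 → 267
→ [172, 267, 155, 602]
Total: 2600 → 1196; change = -1404; percentage change = -54.0%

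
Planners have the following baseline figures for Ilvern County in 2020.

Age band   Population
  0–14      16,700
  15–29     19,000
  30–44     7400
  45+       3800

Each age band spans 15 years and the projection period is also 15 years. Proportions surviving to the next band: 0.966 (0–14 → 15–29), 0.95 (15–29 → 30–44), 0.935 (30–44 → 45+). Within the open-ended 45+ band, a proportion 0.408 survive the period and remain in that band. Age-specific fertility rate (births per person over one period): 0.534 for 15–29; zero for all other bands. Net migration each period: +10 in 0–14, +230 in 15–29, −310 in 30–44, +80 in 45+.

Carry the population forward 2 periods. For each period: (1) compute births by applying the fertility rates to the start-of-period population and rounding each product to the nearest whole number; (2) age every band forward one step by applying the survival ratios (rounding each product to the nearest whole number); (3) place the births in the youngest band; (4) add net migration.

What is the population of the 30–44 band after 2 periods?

After projecting period 1:
Births: 19000 × 0.534 = 10146
15–29: 16700 × 0.966 = 16132
30–44: 19000 × 0.95 = 18050
45+: 7400 × 0.935 + 3800 × 0.408 = 6919 + 1550 = 8469
Net migration: 0–14 + 10 → 10156; 15–29 + 230 → 16362; 30–44 − 310 → 17740; 45+ + 80 → 8549
Giving 10156 / 16362 / 17740 / 8549.
After projecting period 2:
Births: 16362 × 0.534 = 8737
15–29: 10156 × 0.966 = 9811
30–44: 16362 × 0.95 = 15544
45+: 17740 × 0.935 + 8549 × 0.408 = 16587 + 3488 = 20075
Net migration: 0–14 + 10 → 8747; 15–29 + 230 → 10041; 30–44 − 310 → 15234; 45+ + 80 → 20155
Giving 8747 / 10041 / 15234 / 20155.

15234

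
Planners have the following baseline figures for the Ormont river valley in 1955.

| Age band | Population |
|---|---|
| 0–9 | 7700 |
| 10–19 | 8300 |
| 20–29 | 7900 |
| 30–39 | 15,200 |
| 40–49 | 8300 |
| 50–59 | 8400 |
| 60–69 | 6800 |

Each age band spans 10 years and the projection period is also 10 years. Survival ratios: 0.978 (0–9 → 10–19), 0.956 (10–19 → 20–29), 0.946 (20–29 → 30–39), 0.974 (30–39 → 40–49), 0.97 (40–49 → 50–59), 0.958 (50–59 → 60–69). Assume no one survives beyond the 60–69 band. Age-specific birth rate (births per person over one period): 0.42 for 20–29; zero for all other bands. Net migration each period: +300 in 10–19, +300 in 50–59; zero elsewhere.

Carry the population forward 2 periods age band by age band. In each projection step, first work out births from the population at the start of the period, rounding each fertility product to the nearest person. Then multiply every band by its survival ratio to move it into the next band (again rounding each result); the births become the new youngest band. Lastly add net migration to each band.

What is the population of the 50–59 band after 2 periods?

— Period 1 —
Births: 7900 * 0.42 = 3318
10–19: 7700 * 0.978 = 7531
20–29: 8300 * 0.956 = 7935
30–39: 7900 * 0.946 = 7473
40–49: 15200 * 0.974 = 14805
50–59: 8300 * 0.97 = 8051
60–69: 8400 * 0.958 = 8047
Net migration: 10–19 + 300 → 7831; 50–59 + 300 → 8351
Population now: 0–9=3318, 10–19=7831, 20–29=7935, 30–39=7473, 40–49=14805, 50–59=8351, 60–69=8047
— Period 2 —
Births: 7935 * 0.42 = 3333
10–19: 3318 * 0.978 = 3245
20–29: 7831 * 0.956 = 7486
30–39: 7935 * 0.946 = 7507
40–49: 7473 * 0.974 = 7279
50–59: 14805 * 0.97 = 14361
60–69: 8351 * 0.958 = 8000
Net migration: 10–19 + 300 → 3545; 50–59 + 300 → 14661
Population now: 0–9=3333, 10–19=3545, 20–29=7486, 30–39=7507, 40–49=7279, 50–59=14661, 60–69=8000

14661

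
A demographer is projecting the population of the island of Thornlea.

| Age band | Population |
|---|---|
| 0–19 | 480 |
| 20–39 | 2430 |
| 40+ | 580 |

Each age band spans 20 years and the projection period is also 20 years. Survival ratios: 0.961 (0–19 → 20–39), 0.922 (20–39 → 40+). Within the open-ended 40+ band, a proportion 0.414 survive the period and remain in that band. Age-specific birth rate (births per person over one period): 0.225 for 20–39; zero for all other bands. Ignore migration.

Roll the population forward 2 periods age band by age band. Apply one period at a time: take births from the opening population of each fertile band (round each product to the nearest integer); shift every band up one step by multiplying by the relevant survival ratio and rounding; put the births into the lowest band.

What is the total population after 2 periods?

— Period 1 —
Births: 2430 * 0.225 = 547
20–39: 480 * 0.961 = 461
40+: 2430 * 0.922 + 580 * 0.414 = 2240 + 240 = 2480
Population now: 0–19=547, 20–39=461, 40+=2480
— Period 2 —
Births: 461 * 0.225 = 104
20–39: 547 * 0.961 = 526
40+: 461 * 0.922 + 2480 * 0.414 = 425 + 1027 = 1452
Population now: 0–19=104, 20–39=526, 40+=1452
Total after period 2: 104 + 526 + 1452 = 2082

2082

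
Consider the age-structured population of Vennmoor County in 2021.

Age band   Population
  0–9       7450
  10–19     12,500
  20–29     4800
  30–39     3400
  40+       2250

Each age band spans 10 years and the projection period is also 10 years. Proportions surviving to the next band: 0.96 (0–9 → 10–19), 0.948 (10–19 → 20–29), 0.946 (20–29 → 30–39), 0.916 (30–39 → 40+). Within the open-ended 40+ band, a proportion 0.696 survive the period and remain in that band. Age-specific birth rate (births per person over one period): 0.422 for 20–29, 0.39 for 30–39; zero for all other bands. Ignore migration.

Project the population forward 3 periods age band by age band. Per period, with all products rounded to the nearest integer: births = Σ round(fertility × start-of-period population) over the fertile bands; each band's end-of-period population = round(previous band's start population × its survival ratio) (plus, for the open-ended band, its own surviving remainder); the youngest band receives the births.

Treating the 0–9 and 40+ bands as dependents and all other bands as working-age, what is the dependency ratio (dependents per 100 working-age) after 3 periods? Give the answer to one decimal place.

141.9

— Period 1 —
Births: 4800 × 0.422 = 2026, 3400 × 0.39 = 1326 → 3352
10–19: 7450 × 0.96 = 7152
20–29: 12500 × 0.948 = 11850
30–39: 4800 × 0.946 = 4541
40+: 3400 × 0.916 + 2250 × 0.696 = 3114 + 1566 = 4680
→ [3352, 7152, 11850, 4541, 4680]
— Period 2 —
Births: 11850 × 0.422 = 5001, 4541 × 0.39 = 1771 → 6772
10–19: 3352 × 0.96 = 3218
20–29: 7152 × 0.948 = 6780
30–39: 11850 × 0.946 = 11210
40+: 4541 × 0.916 + 4680 × 0.696 = 4160 + 3257 = 7417
→ [6772, 3218, 6780, 11210, 7417]
— Period 3 —
Births: 6780 × 0.422 = 2861, 11210 × 0.39 = 4372 → 7233
10–19: 6772 × 0.96 = 6501
20–29: 3218 × 0.948 = 3051
30–39: 6780 × 0.946 = 6414
40+: 11210 × 0.916 + 7417 × 0.696 = 10268 + 5162 = 15430
→ [7233, 6501, 3051, 6414, 15430]
Dependents (band 0–9 + band 40+) = 7233 + 15430 = 22663; working-age = 15966; ratio = 22663/15966 × 100 = 141.9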